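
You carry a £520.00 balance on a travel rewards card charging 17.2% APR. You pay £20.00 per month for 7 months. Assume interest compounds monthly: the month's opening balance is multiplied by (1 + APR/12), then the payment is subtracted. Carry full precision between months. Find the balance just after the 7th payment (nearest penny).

£428.31

Monthly rate r = 17.2%/12 = 1.43333% = 0.0143333.
Each month: B ← B·(1+r) − £20.00.
Month 1: interest £7.45; balance after payment £507.45.
Month 2: interest £7.27; balance after payment £494.73.
Month 3: interest £7.09; balance after payment £481.82.
Month 4: interest £6.91; balance after payment £468.72.
Month 5: interest £6.72; balance after payment £455.44.
Month 6: interest £6.53; balance after payment £441.97.
Month 7: interest £6.33; balance after payment £428.31.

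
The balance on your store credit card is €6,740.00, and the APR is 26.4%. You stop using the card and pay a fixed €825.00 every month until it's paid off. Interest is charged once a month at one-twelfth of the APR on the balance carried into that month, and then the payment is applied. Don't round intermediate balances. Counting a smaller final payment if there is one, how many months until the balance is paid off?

Monthly rate r = 26.4%/12 = 2.2% = 0.022.
Recurrence: B ← B·(1+r) − €825.00.
Month 1: interest €148.28; balance after payment €6,063.28.
Month 2: interest €133.39; balance after payment €5,371.67.
Closed form: n = −ln(1 − rB₀/P)/ln(1+r) = −ln(0.82027)/ln(1.022) ≈ 9.104, so the balance reaches zero during payment 10.

10 payments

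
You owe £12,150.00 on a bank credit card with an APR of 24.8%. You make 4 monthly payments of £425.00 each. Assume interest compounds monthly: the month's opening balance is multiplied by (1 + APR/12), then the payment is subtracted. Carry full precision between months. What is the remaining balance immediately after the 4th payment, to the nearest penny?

£11,432.54

Monthly rate r = 24.8%/12 = 2.06667% = 0.0206667.
Each month: B ← B·(1+r) − £425.00.
Month 1: interest £251.10; balance after payment £11,976.10.
Month 2: interest £247.51; balance after payment £11,798.61.
Month 3: interest £243.84; balance after payment £11,617.44.
Month 4: interest £240.09; balance after payment £11,432.54.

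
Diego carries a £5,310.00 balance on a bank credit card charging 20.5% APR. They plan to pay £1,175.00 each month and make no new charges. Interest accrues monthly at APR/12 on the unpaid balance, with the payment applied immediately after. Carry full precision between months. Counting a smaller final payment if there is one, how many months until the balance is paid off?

Monthly rate r = 20.5%/12 = 1.70833% = 0.0170833.
Recurrence: B ← B·(1+r) − £1,175.00.
Month 1: interest £90.71; balance after payment £4,225.71.
Month 2: interest £72.19; balance after payment £3,122.90.
Month 3: interest £53.35; balance after payment £2,001.25.
Month 4: interest £34.19; balance after payment £860.44.
Month 5: interest £14.70; balance after payment £0.00.

5 months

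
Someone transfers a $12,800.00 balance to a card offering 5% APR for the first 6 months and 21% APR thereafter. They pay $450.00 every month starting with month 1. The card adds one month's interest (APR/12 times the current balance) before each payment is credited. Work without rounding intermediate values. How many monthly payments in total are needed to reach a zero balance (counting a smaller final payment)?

36 payments

Promo months 1–6 at r₀ = 5%/12 = 0.00416667; months 7+ at r₁ = 21%/12 = 0.0175.
After month 6: iterate B ← B·(1+r₀) − $450.00 for 6 months → $10,395.07.
Then at r₁ with $450.00/mo: n₂ = −ln(1 − r₁·B/P)/ln(1+r₁) ≈ 29.85 → 30 more payments.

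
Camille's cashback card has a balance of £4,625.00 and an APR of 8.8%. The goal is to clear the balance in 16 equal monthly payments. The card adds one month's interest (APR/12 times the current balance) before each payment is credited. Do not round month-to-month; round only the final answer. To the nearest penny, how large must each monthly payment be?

£307.41

Monthly rate r = 8.8%/12 = 0.733333% = 0.00733333.
Level-payment amortization: P = B₀·r / (1 − (1+r)^(−n)) = 4625.00·0.00733333 / (1 − 1.00733^(−16)).
Denominator 1 − (1+r)^(−16) = 0.110330473.
P = 33.9167 / 0.110330473 ≈ 307.41.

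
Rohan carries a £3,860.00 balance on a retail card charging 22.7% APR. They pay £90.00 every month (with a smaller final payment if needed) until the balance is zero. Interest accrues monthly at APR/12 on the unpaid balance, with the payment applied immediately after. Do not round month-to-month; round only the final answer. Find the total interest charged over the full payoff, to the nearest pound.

Monthly rate r = 22.7%/12 = 1.89167% = 0.0189167.
Payoff takes n = ⌈−ln(1 − rB₀/P)/ln(1+r)⌉ = ⌈88.990⌉ = 89 payments; the last is £89.13.
Total paid = 88·£90.00 + £89.13 = £8,009.13.
Total interest = total paid − principal = £8,009.13 − £3,860.00 = £4,149.13.

£4,149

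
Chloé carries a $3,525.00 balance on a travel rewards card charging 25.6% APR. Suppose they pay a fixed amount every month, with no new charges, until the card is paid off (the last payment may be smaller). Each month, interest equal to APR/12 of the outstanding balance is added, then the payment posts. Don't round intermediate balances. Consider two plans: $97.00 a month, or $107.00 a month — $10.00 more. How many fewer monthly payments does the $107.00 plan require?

13 fewer payments

Monthly rate r = 25.6%/12 = 2.13333% = 0.0213333.
At $97.00/mo: n = ⌈−ln(1 − rB₀/P)/ln(1+r)⌉ = 71 payments (last $69.93); total interest = total paid − $3,525.00 = $3,334.93.
At $107.00/mo: 58 payments (last $51.74); total interest $2,625.74.
Payments saved = 71 − 58 = 13.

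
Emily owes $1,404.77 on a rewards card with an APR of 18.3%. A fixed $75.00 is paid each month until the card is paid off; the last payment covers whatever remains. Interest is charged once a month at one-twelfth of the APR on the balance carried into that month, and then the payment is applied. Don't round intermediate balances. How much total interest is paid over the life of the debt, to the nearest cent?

Monthly rate r = 18.3%/12 = 1.525% = 0.01525.
Payoff takes n = ⌈−ln(1 − rB₀/P)/ln(1+r)⌉ = ⌈22.224⌉ = 23 payments; the last is $16.93.
Total paid = 22·$75.00 + $16.93 = $1,666.93.
Total interest = total paid − principal = $1,666.93 − $1,404.77 = $262.16.

$262.16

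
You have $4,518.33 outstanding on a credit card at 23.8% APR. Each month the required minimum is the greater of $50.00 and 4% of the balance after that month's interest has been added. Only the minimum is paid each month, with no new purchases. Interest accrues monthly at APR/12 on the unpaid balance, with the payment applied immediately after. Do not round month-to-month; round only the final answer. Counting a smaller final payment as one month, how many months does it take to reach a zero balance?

96 months

Monthly rate r = 23.8%/12 = 1.98333% = 0.0198333.
While 4% of the post-interest balance exceeds $50.00, each month B ← (B·(1+r))·(1 − 0.04), i.e. B shrinks by the factor (1+r)·0.96 = 0.97904.
This holds for months 1–62. Entering month 63 the balance is $1,215.08; 4% of the post-interest balance is now below $50.00, so the flat $50.00 minimum applies from here.
From month 63 a fixed $50.00 at rate r clears $1,215.08 in 34 more payments. Total: 62 + 34 = 96 months.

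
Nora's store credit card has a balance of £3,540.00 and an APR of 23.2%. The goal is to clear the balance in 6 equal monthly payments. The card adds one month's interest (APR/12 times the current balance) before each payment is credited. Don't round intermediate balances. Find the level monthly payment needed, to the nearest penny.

£630.56

Monthly rate r = 23.2%/12 = 1.93333% = 0.0193333.
Level-payment amortization: P = B₀·r / (1 − (1+r)^(−n)) = 3540.00·0.0193333 / (1 − 1.01933^(−6)).
Denominator 1 − (1+r)^(−6) = 0.108538397.
P = 68.44 / 0.108538397 ≈ 630.56.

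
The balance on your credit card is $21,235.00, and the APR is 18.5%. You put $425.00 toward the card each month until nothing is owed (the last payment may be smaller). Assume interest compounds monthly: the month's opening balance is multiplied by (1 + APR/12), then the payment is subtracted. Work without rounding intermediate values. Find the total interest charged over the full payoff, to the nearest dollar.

$19,627

Monthly rate r = 18.5%/12 = 1.54167% = 0.0154167.
Payoff takes n = ⌈−ln(1 − rB₀/P)/ln(1+r)⌉ = ⌈96.146⌉ = 97 payments; the last is $62.26.
Total paid = 96·$425.00 + $62.26 = $40,862.26.
Total interest = total paid − principal = $40,862.26 − $21,235.00 = $19,627.26.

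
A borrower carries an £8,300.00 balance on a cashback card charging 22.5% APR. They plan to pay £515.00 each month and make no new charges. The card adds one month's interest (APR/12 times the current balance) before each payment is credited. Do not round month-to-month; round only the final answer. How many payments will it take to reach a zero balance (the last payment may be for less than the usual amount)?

Monthly rate r = 22.5%/12 = 1.875% = 0.01875.
Recurrence: B ← B·(1+r) − £515.00.
Month 1: interest £155.62; balance after payment £7,940.62.
Month 2: interest £148.89; balance after payment £7,574.51.
Closed form: n = −ln(1 − rB₀/P)/ln(1+r) = −ln(0.69782)/ln(1.01875) ≈ 19.369, so the balance reaches zero during payment 20.

20 payments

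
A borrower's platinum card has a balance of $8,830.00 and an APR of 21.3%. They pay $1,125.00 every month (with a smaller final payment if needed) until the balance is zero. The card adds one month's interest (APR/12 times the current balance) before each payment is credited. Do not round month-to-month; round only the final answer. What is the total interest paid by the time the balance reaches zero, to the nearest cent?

$765.55

Monthly rate r = 21.3%/12 = 1.775% = 0.01775.
Payoff takes n = ⌈−ln(1 − rB₀/P)/ln(1+r)⌉ = ⌈8.527⌉ = 9 payments; the last is $595.55.
Total paid = 8·$1,125.00 + $595.55 = $9,595.55.
Total interest = total paid − principal = $9,595.55 − $8,830.00 = $765.55.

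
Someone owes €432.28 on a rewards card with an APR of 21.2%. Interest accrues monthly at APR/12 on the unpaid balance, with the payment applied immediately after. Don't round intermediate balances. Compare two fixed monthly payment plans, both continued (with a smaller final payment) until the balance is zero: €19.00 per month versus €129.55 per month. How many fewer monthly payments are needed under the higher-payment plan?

Monthly rate r = 21.2%/12 = 1.76667% = 0.0176667.
At €19.00/mo: n = ⌈−ln(1 − rB₀/P)/ln(1+r)⌉ = 30 payments (last €6.78); total interest = total paid − €432.28 = €125.50.
At €129.55/mo: 4 payments (last €61.10); total interest €17.47.
Payments saved = 30 − 4 = 26.

26 fewer payments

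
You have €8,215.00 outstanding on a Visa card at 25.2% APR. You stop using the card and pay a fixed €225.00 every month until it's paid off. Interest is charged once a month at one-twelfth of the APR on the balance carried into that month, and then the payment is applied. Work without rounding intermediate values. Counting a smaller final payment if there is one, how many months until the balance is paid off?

71 payments

Monthly rate r = 25.2%/12 = 2.1% = 0.021.
Recurrence: B ← B·(1+r) − €225.00.
Month 1: interest €172.51; balance after payment €8,162.51.
Month 2: interest €171.41; balance after payment €8,108.93.
Closed form: n = −ln(1 − rB₀/P)/ln(1+r) = −ln(0.23327)/ln(1.021) ≈ 70.038, so the balance reaches zero during payment 71.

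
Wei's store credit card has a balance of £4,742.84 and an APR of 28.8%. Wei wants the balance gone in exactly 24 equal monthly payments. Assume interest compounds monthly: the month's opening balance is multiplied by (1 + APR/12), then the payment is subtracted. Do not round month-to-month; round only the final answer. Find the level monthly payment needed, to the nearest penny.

£262.26

Monthly rate r = 28.8%/12 = 2.4% = 0.024.
Level-payment amortization: P = B₀·r / (1 − (1+r)^(−n)) = 4742.84·0.024 / (1 − 1.024^(−24)).
Denominator 1 − (1+r)^(−24) = 0.434020058.
P = 113.828 / 0.434020058 ≈ 262.26.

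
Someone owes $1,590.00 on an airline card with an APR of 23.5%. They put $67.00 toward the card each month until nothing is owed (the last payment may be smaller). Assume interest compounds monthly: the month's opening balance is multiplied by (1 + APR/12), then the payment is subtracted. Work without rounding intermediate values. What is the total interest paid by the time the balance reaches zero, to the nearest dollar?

Monthly rate r = 23.5%/12 = 1.95833% = 0.0195833.
Payoff takes n = ⌈−ln(1 − rB₀/P)/ln(1+r)⌉ = ⌈32.226⌉ = 33 payments; the last is $15.28.
Total paid = 32·$67.00 + $15.28 = $2,159.28.
Total interest = total paid − principal = $2,159.28 − $1,590.00 = $569.28.

$569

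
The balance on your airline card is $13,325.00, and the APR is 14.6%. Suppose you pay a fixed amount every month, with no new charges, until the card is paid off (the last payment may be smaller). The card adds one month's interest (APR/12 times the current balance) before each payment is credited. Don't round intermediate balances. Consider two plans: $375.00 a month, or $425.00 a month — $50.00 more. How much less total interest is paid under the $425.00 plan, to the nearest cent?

Monthly rate r = 14.6%/12 = 1.21667% = 0.0121667.
At $375.00/mo: n = ⌈−ln(1 − rB₀/P)/ln(1+r)⌉ = 47 payments (last $307.69); total interest = total paid − $13,325.00 = $4,232.69.
At $425.00/mo: 40 payments (last $308.30); total interest $3,558.30.
Interest saved = $4,232.69 − $3,558.30 = $674.39.

$674.39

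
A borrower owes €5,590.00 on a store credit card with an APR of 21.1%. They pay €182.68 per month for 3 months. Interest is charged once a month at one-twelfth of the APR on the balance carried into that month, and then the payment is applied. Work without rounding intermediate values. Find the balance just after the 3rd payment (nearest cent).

Monthly rate r = 21.1%/12 = 1.75833% = 0.0175833.
Each month: B ← B·(1+r) − €182.68.
Month 1: interest €98.29; balance after payment €5,505.61.
Month 2: interest €96.81; balance after payment €5,419.74.
Month 3: interest €95.30; balance after payment €5,332.35.

€5,332.35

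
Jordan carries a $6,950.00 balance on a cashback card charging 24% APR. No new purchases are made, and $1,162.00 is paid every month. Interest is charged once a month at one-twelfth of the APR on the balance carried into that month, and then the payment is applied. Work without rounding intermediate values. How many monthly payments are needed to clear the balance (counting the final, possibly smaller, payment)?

7 payments

Monthly rate r = 24%/12 = 2% = 0.02.
Recurrence: B ← B·(1+r) − $1,162.00.
Month 1: interest $139.00; balance after payment $5,927.00.
Month 2: interest $118.54; balance after payment $4,883.54.
Closed form: n = −ln(1 − rB₀/P)/ln(1+r) = −ln(0.88038)/ln(1.02) ≈ 6.434, so the balance reaches zero during payment 7.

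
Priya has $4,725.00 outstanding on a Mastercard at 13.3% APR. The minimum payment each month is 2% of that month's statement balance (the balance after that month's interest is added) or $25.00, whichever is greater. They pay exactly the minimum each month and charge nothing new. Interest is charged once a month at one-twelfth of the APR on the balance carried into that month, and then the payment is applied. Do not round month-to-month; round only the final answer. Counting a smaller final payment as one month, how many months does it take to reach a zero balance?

219 months

Monthly rate r = 13.3%/12 = 1.10833% = 0.0110833.
While 2% of the post-interest balance exceeds $25.00, each month B ← (B·(1+r))·(1 − 0.02), i.e. B shrinks by the factor (1+r)·0.98 = 0.99086.
This holds for months 1–147. Entering month 148 the balance is $1,225.51; 2% of the post-interest balance is now below $25.00, so the flat $25.00 minimum applies from here.
From month 148 a fixed $25.00 at rate r clears $1,225.51 in 72 more payments. Total: 147 + 72 = 219 months.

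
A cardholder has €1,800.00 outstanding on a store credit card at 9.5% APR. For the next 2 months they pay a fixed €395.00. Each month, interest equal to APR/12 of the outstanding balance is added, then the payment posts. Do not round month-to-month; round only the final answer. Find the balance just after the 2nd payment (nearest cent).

€1,035.49

Monthly rate r = 9.5%/12 = 0.791667% = 0.00791667.
Each month: B ← B·(1+r) − €395.00.
Month 1: interest €14.25; balance after payment €1,419.25.
Month 2: interest €11.24; balance after payment €1,035.49.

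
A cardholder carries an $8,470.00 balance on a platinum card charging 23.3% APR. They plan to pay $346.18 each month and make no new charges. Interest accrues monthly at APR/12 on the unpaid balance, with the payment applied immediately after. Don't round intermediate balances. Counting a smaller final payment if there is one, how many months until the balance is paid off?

Monthly rate r = 23.3%/12 = 1.94167% = 0.0194167.
Recurrence: B ← B·(1+r) − $346.18.
Month 1: interest $164.46; balance after payment $8,288.28.
Month 2: interest $160.93; balance after payment $8,103.03.
Closed form: n = −ln(1 − rB₀/P)/ln(1+r) = −ln(0.52493)/ln(1.01942) ≈ 33.514, so the balance reaches zero during payment 34.

34 months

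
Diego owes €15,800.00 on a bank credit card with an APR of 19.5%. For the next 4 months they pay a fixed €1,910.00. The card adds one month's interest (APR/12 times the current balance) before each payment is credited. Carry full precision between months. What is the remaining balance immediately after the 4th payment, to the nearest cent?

Monthly rate r = 19.5%/12 = 1.625% = 0.01625.
Each month: B ← B·(1+r) − €1,910.00.
Month 1: interest €256.75; balance after payment €14,146.75.
Month 2: interest €229.88; balance after payment €12,466.63.
Month 3: interest €202.58; balance after payment €10,759.22.
Month 4: interest €174.84; balance after payment €9,024.05.

€9,024.05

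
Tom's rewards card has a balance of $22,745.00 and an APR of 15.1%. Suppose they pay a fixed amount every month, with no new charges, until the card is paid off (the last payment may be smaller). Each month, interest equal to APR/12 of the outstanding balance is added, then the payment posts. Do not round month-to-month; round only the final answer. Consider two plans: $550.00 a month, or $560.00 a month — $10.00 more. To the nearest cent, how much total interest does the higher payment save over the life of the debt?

Monthly rate r = 15.1%/12 = 1.25833% = 0.0125833.
At $550.00/mo: n = ⌈−ln(1 − rB₀/P)/ln(1+r)⌉ = 59 payments (last $417.48); total interest = total paid − $22,745.00 = $9,572.48.
At $560.00/mo: 58 payments (last $125.69); total interest $9,300.69.
Interest saved = $9,572.48 − $9,300.69 = $271.79.

$271.79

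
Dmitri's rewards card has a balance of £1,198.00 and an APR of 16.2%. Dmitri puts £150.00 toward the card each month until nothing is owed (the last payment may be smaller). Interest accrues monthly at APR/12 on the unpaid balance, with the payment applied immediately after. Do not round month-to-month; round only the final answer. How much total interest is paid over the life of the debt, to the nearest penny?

Monthly rate r = 16.2%/12 = 1.35% = 0.0135.
Payoff takes n = ⌈−ln(1 − rB₀/P)/ln(1+r)⌉ = ⌈8.508⌉ = 9 payments; the last is £76.43.
Total paid = 8·£150.00 + £76.43 = £1,276.43.
Total interest = total paid − principal = £1,276.43 − £1,198.00 = £78.43.

£78.43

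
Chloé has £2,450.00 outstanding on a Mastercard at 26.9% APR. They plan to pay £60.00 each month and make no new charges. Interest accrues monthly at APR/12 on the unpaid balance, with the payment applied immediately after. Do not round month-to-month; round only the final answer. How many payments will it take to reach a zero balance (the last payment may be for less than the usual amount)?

Monthly rate r = 26.9%/12 = 2.24167% = 0.0224167.
Recurrence: B ← B·(1+r) − £60.00.
Month 1: interest £54.92; balance after payment £2,444.92.
Month 2: interest £54.81; balance after payment £2,439.73.
Closed form: n = −ln(1 − rB₀/P)/ln(1+r) = −ln(0.084653)/ln(1.02242) ≈ 111.380, so the balance reaches zero during payment 112.

112 months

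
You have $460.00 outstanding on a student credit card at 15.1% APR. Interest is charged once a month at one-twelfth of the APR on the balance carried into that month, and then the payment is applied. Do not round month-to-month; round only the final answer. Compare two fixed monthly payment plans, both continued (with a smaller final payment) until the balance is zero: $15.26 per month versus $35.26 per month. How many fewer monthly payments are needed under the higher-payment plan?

24 fewer payments

Monthly rate r = 15.1%/12 = 1.25833% = 0.0125833.
At $15.26/mo: n = ⌈−ln(1 − rB₀/P)/ln(1+r)⌉ = 39 payments (last $2.14); total interest = total paid − $460.00 = $122.02.
At $35.26/mo: 15 payments (last $12.04); total interest $45.68.
Payments saved = 39 − 15 = 24.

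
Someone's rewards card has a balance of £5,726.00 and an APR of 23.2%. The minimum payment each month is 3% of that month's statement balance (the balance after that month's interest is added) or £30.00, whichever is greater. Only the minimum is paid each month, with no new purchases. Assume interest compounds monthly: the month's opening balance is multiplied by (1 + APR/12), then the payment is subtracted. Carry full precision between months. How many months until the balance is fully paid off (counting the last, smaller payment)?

209 months

Monthly rate r = 23.2%/12 = 1.93333% = 0.0193333.
While 3% of the post-interest balance exceeds £30.00, each month B ← (B·(1+r))·(1 − 0.03), i.e. B shrinks by the factor (1+r)·0.97 = 0.98875.
This holds for months 1–156. Entering month 157 the balance is £980.78; 3% of the post-interest balance is now below £30.00, so the flat £30.00 minimum applies from here.
From month 157 a fixed £30.00 at rate r clears £980.78 in 53 more payments. Total: 156 + 53 = 209 months.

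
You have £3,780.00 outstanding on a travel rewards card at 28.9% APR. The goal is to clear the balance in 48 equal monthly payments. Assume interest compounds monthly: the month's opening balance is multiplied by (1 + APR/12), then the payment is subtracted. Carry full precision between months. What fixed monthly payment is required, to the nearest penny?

£133.70

Monthly rate r = 28.9%/12 = 2.40833% = 0.0240833.
Level-payment amortization: P = B₀·r / (1 − (1+r)^(−n)) = 3780.00·0.0240833 / (1 − 1.02408^(−48)).
Denominator 1 − (1+r)^(−48) = 0.680915515.
P = 91.035 / 0.680915515 ≈ 133.70.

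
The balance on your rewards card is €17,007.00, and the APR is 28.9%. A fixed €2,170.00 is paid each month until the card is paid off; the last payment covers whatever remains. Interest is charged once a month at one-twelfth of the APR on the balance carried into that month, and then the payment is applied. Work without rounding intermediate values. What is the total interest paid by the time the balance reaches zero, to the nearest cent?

Monthly rate r = 28.9%/12 = 2.40833% = 0.0240833.
Payoff takes n = ⌈−ln(1 − rB₀/P)/ln(1+r)⌉ = ⌈8.790⌉ = 9 payments; the last is €1,718.05.
Total paid = 8·€2,170.00 + €1,718.05 = €19,078.05.
Total interest = total paid − principal = €19,078.05 − €17,007.00 = €2,071.05.

€2,071.05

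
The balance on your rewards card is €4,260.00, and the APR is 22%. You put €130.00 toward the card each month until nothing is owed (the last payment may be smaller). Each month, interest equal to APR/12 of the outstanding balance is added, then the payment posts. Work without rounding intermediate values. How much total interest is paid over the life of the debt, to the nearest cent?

Monthly rate r = 22%/12 = 1.83333% = 0.0183333.
Payoff takes n = ⌈−ln(1 − rB₀/P)/ln(1+r)⌉ = ⌈50.542⌉ = 51 payments; the last is €70.78.
Total paid = 50·€130.00 + €70.78 = €6,570.78.
Total interest = total paid − principal = €6,570.78 − €4,260.00 = €2,310.78.

€2,310.78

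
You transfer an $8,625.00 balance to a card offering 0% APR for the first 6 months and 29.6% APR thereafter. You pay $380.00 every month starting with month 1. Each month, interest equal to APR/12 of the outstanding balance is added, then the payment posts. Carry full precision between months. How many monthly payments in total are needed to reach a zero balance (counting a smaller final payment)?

28 months

Promo months 1–6 at r₀ = 0%/12 = 0; months 7+ at r₁ = 29.6%/12 = 0.0246667.
After month 6 (no interest yet): B = $8,625.00 − 6·$380.00 = $6,345.00.
Then at r₁ with $380.00/mo: n₂ = −ln(1 − r₁·B/P)/ln(1+r₁) ≈ 21.78 → 22 more payments.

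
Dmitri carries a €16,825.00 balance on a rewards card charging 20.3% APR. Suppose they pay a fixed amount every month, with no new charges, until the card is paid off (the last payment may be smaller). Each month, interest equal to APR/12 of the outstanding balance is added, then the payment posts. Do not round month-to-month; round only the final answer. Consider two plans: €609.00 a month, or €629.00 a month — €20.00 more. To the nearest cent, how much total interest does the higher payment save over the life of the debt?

€281.62

Monthly rate r = 20.3%/12 = 1.69167% = 0.0169167.
At €609.00/mo: n = ⌈−ln(1 − rB₀/P)/ln(1+r)⌉ = 38 payments (last €336.35); total interest = total paid − €16,825.00 = €6,044.35.
At €629.00/mo: 36 payments (last €572.73); total interest €5,762.73.
Interest saved = €6,044.35 − €5,762.73 = €281.62.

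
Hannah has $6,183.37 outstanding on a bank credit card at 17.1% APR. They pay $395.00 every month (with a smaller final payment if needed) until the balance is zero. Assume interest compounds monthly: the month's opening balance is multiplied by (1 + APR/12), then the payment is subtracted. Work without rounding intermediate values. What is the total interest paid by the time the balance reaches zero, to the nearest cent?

Monthly rate r = 17.1%/12 = 1.425% = 0.01425.
Payoff takes n = ⌈−ln(1 − rB₀/P)/ln(1+r)⌉ = ⌈17.839⌉ = 18 payments; the last is $331.63.
Total paid = 17·$395.00 + $331.63 = $7,046.63.
Total interest = total paid − principal = $7,046.63 − $6,183.37 = $863.26.

$863.26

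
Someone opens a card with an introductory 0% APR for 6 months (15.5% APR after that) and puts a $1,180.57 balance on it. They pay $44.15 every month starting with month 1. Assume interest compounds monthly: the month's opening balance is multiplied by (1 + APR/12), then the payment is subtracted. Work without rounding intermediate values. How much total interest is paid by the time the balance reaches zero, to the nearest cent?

$157.10

Promo months 1–6 at r₀ = 0%/12 = 0; months 7+ at r₁ = 15.5%/12 = 0.0129167.
After month 6 (no interest yet): B = $1,180.57 − 6·$44.15 = $915.67.
Then at r₁ with $44.15/mo: n₂ = −ln(1 − r₁·B/P)/ln(1+r₁) ≈ 24.30 → 25 more payments.
Total paid = 30·$44.15 + $13.17 = $1,337.67; interest = $1,337.67 − $1,180.57 = $157.10.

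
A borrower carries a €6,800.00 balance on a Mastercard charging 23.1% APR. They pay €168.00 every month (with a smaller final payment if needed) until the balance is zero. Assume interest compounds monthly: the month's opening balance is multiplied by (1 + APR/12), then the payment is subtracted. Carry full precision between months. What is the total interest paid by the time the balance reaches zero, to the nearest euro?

Monthly rate r = 23.1%/12 = 1.925% = 0.01925.
Payoff takes n = ⌈−ln(1 − rB₀/P)/ln(1+r)⌉ = ⌈79.212⌉ = 80 payments; the last is €35.94.
Total paid = 79·€168.00 + €35.94 = €13,307.94.
Total interest = total paid − principal = €13,307.94 − €6,800.00 = €6,507.94.

€6,508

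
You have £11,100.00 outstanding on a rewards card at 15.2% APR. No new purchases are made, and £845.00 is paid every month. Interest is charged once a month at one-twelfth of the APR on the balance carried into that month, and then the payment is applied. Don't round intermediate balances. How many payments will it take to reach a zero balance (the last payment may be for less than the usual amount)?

Monthly rate r = 15.2%/12 = 1.26667% = 0.0126667.
Recurrence: B ← B·(1+r) − £845.00.
Month 1: interest £140.60; balance after payment £10,395.60.
Month 2: interest £131.68; balance after payment £9,682.28.
Closed form: n = −ln(1 − rB₀/P)/ln(1+r) = −ln(0.83361)/ln(1.01267) ≈ 14.458, so the balance reaches zero during payment 15.

15 months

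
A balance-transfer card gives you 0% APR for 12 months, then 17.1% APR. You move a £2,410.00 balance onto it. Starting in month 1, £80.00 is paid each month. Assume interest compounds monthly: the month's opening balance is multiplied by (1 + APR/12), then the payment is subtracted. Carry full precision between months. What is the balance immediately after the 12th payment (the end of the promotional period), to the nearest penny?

Promo months 1–12 at r₀ = 0%/12 = 0; months 13+ at r₁ = 17.1%/12 = 0.01425.
After month 12 (no interest yet): B = £2,410.00 − 12·£80.00 = £1,450.00.

£1,450.00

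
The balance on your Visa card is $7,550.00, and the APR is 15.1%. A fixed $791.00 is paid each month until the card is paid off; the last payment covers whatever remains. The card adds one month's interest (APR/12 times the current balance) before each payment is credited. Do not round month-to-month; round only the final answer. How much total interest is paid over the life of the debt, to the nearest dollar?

$545

Monthly rate r = 15.1%/12 = 1.25833% = 0.0125833.
Payoff takes n = ⌈−ln(1 − rB₀/P)/ln(1+r)⌉ = ⌈10.232⌉ = 11 payments; the last is $184.71.
Total paid = 10·$791.00 + $184.71 = $8,094.71.
Total interest = total paid − principal = $8,094.71 − $7,550.00 = $544.71.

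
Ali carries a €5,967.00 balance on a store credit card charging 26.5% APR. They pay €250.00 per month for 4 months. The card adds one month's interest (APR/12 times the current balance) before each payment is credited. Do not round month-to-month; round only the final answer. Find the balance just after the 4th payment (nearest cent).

Monthly rate r = 26.5%/12 = 2.20833% = 0.0220833.
Each month: B ← B·(1+r) − €250.00.
Month 1: interest €131.77; balance after payment €5,848.77.
Month 2: interest €129.16; balance after payment €5,727.93.
Month 3: interest €126.49; balance after payment €5,604.42.
Month 4: interest €123.76; balance after payment €5,478.19.

€5,478.19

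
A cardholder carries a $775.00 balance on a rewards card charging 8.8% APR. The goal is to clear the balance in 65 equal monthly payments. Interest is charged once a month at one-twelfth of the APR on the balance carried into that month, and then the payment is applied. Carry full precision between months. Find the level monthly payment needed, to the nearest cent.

Monthly rate r = 8.8%/12 = 0.733333% = 0.00733333.
Level-payment amortization: P = B₀·r / (1 − (1+r)^(−n)) = 775.00·0.00733333 / (1 − 1.00733^(−65)).
Denominator 1 − (1+r)^(−65) = 0.378069785.
P = 5.68333 / 0.378069785 ≈ 15.03.

$15.03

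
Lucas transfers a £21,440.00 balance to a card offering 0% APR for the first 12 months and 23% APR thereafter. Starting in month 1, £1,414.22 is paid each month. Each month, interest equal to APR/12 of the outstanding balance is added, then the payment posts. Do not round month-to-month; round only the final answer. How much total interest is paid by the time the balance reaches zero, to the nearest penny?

£187.91

Promo months 1–12 at r₀ = 0%/12 = 0; months 13+ at r₁ = 23%/12 = 0.0191667.
After month 12 (no interest yet): B = £21,440.00 − 12·£1,414.22 = £4,469.36.
Then at r₁ with £1,414.22/mo: n₂ = −ln(1 − r₁·B/P)/ln(1+r₁) ≈ 3.29 → 4 more payments.
Total paid = 15·£1,414.22 + £414.61 = £21,627.91; interest = £21,627.91 − £21,440.00 = £187.91.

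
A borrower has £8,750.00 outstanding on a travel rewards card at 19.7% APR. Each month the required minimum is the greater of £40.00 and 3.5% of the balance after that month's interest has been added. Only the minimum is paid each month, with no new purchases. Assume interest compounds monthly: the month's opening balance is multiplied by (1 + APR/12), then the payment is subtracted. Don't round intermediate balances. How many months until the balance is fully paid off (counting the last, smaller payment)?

145 months

Monthly rate r = 19.7%/12 = 1.64167% = 0.0164167.
While 3.5% of the post-interest balance exceeds £40.00, each month B ← (B·(1+r))·(1 − 0.035), i.e. B shrinks by the factor (1+r)·0.965 = 0.98084.
This holds for months 1–107. Entering month 108 the balance is £1,104.36; 3.5% of the post-interest balance is now below £40.00, so the flat £40.00 minimum applies from here.
From month 108 a fixed £40.00 at rate r clears £1,104.36 in 38 more payments. Total: 107 + 38 = 145 months.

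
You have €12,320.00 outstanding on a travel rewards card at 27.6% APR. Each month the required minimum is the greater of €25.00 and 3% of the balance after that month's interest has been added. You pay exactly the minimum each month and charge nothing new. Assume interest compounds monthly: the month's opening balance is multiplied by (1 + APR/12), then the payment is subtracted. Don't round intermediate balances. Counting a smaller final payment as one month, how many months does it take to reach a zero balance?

413 months

Monthly rate r = 27.6%/12 = 2.3% = 0.023.
While 3% of the post-interest balance exceeds €25.00, each month B ← (B·(1+r))·(1 − 0.03), i.e. B shrinks by the factor (1+r)·0.97 = 0.99231.
This holds for months 1–352. Entering month 353 the balance is €813.74; 3% of the post-interest balance is now below €25.00, so the flat €25.00 minimum applies from here.
From month 353 a fixed €25.00 at rate r clears €813.74 in 61 more payments. Total: 352 + 61 = 413 months.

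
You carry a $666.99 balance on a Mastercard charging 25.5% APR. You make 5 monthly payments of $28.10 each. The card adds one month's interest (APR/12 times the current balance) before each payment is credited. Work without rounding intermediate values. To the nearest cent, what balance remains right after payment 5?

Monthly rate r = 25.5%/12 = 2.125% = 0.02125.
Each month: B ← B·(1+r) − $28.10.
Month 1: interest $14.17; balance after payment $653.06.
Month 2: interest $13.88; balance after payment $638.84.
Month 3: interest $13.58; balance after payment $624.32.
Month 4: interest $13.27; balance after payment $609.48.
Month 5: interest $12.95; balance after payment $594.33.

$594.33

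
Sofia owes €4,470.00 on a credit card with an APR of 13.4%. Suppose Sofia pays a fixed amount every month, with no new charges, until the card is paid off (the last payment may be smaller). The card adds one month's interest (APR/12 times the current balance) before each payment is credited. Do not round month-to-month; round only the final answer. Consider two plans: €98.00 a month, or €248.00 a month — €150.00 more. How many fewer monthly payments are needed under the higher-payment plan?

44 fewer payments

Monthly rate r = 13.4%/12 = 1.11667% = 0.0111667.
At €98.00/mo: n = ⌈−ln(1 − rB₀/P)/ln(1+r)⌉ = 65 payments (last €11.45); total interest = total paid − €4,470.00 = €1,813.45.
At €248.00/mo: 21 payments (last €59.14); total interest €549.14.
Payments saved = 65 − 21 = 44.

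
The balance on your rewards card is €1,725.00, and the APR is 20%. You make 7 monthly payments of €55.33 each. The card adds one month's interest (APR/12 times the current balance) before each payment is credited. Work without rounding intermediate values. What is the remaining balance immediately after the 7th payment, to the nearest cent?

Monthly rate r = 20%/12 = 1.66667% = 0.0166667.
Each month: B ← B·(1+r) − €55.33.
Month 1: interest €28.75; balance after payment €1,698.42.
Month 2: interest €28.31; balance after payment €1,671.40.
Month 3: interest €27.86; balance after payment €1,643.92.
Month 4: interest €27.40; balance after payment €1,615.99.
Month 5: interest €26.93; balance after payment €1,587.60.
Month 6: interest €26.46; balance after payment €1,558.73.
Month 7: interest €25.98; balance after payment €1,529.37.

€1,529.37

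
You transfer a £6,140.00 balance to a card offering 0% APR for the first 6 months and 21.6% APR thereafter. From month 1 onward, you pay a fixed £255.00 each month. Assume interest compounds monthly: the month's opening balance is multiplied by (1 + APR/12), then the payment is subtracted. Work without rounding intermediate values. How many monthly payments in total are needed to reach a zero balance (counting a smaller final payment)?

Promo months 1–6 at r₀ = 0%/12 = 0; months 7+ at r₁ = 21.6%/12 = 0.018.
After month 6 (no interest yet): B = £6,140.00 − 6·£255.00 = £4,610.00.
Then at r₁ with £255.00/mo: n₂ = −ln(1 − r₁·B/P)/ln(1+r₁) ≈ 22.07 → 23 more payments.

29 months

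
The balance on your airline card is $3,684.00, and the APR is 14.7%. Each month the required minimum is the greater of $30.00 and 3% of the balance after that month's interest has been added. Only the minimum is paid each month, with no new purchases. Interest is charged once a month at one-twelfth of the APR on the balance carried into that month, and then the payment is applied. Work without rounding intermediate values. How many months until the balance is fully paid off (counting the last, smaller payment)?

115 months

Monthly rate r = 14.7%/12 = 1.225% = 0.01225.
While 3% of the post-interest balance exceeds $30.00, each month B ← (B·(1+r))·(1 − 0.03), i.e. B shrinks by the factor (1+r)·0.97 = 0.98188.
This holds for months 1–72. Entering month 73 the balance is $987.65; 3% of the post-interest balance is now below $30.00, so the flat $30.00 minimum applies from here.
From month 73 a fixed $30.00 at rate r clears $987.65 in 43 more payments. Total: 72 + 43 = 115 months.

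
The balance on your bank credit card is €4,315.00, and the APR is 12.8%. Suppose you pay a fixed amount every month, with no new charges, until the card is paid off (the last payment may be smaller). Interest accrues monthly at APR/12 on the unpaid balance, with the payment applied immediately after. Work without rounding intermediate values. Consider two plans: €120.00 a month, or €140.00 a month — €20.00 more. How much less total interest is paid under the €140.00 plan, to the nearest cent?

€211.66

Monthly rate r = 12.8%/12 = 1.06667% = 0.0106667.
At €120.00/mo: n = ⌈−ln(1 − rB₀/P)/ln(1+r)⌉ = 46 payments (last €71.73); total interest = total paid − €4,315.00 = €1,156.73.
At €140.00/mo: 38 payments (last €80.07); total interest €945.07.
Interest saved = €1,156.73 − €945.07 = €211.66.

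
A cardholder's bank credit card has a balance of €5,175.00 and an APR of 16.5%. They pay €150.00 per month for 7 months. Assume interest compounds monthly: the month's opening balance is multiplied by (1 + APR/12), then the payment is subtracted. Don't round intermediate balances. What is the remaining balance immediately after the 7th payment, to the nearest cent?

Monthly rate r = 16.5%/12 = 1.375% = 0.01375.
Each month: B ← B·(1+r) − €150.00.
Month 1: interest €71.16; balance after payment €5,096.16.
Month 2: interest €70.07; balance after payment €5,016.23.
Month 3: interest €68.97; balance after payment €4,935.20.
Month 4: interest €67.86; balance after payment €4,853.06.
Month 5: interest €66.73; balance after payment €4,769.79.
Month 6: interest €65.58; balance after payment €4,685.37.
Month 7: interest €64.42; balance after payment €4,599.80.

€4,599.80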